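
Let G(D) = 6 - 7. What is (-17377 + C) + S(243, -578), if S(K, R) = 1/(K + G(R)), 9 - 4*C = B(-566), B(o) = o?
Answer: -8340891/484 ≈ -17233.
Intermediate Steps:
G(D) = -1
C = 575/4 (C = 9/4 - ¼*(-566) = 9/4 + 283/2 = 575/4 ≈ 143.75)
S(K, R) = 1/(-1 + K) (S(K, R) = 1/(K - 1) = 1/(-1 + K))
(-17377 + C) + S(243, -578) = (-17377 + 575/4) + 1/(-1 + 243) = -68933/4 + 1/242 = -8340891/484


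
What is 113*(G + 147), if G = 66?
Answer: 24069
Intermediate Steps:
113*(G + 147) = 113*(66 + 147) = 113*213 = 24069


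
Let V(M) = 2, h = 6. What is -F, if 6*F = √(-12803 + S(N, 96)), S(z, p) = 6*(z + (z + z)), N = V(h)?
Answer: -I*√12767/6 ≈ -18.832*I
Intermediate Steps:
N = 2
S(z, p) = 18*z (S(z, p) = 6*(z + 2*z) = 6*(3*z) = 18*z)
F = I*√12767/6 (F = √(-12803 + 18*2)/6 = √(-12803 + 36)/6 = √(-12767)/6 = (I*√12767)/6 = I*√12767/6 ≈ 18.832*I)
-F = -I*√12767/6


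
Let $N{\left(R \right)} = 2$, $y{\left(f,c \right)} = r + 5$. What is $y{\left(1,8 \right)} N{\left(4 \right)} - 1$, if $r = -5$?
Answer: $-1$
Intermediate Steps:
$y{\left(f,c \right)} = 0$ ($y{\left(f,c \right)} = -5 + 5 = 0$)
$y{\left(1,8 \right)} N{\left(4 \right)} - 1 = 0 \cdot 2 - 1 = 0 - 1 = -1$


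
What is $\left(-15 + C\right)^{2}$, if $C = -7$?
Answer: $484$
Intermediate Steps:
$\left(-15 + C\right)^{2} = \left(-15 - 7\right)^{2} = \left(-22\right)^{2} = 484$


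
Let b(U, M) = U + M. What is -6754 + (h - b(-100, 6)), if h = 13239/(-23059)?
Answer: -153586179/23059 ≈ -6660.6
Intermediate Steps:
h = -13239/23059 (h = 13239*(-1/23059) = -13239/23059 ≈ -0.57414)
b(U, M) = M + U
-6754 + (h - b(-100, 6)) = -6754 + (-13239/23059 - (6 - 100)) = -6754 + (-13239/23059 - 1*(-94)) = -6754 + (-13239/23059 + 94) = -6754 + 2154307/23059 = -153586179/23059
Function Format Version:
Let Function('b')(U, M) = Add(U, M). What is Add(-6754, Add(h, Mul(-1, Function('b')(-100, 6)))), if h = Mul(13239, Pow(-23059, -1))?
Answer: Rational(-153586179, 23059) ≈ -6660.6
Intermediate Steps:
h = Rational(-13239, 23059) (h = Mul(13239, Rational(-1, 23059)) = Rational(-13239, 23059) ≈ -0.57414)
Function('b')(U, M) = Add(M, U)
Add(-6754, Add(h, Mul(-1, Function('b')(-100, 6)))) = Add(-6754, Add(Rational(-13239, 23059), Mul(-1, Add(6, -100)))) = Add(-6754, Add(Rational(-13239, 23059), Mul(-1, -94))) = Add(-6754, Add(Rational(-13239, 23059), 94)) = Add(-6754, Rational(2154307, 23059)) = Rational(-153586179, 23059)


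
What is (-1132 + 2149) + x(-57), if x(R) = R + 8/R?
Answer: 54712/57 ≈ 959.86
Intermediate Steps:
(-1132 + 2149) + x(-57) = (-1132 + 2149) + (-57 + 8/(-57)) = 1017 + (-57 + 8*(-1/57)) = 1017 + (-57 - 8/57) = 1017 - 3257/57 = 54712/57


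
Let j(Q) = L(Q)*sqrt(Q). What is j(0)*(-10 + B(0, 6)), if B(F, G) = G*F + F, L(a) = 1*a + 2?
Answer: 0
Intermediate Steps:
L(a) = 2 + a (L(a) = a + 2 = 2 + a)
j(Q) = sqrt(Q)*(2 + Q) (j(Q) = (2 + Q)*sqrt(Q) = sqrt(Q)*(2 + Q))
B(F, G) = F + F*G (B(F, G) = F*G + F = F + F*G)
j(0)*(-10 + B(0, 6)) = (sqrt(0)*(2 + 0))*(-10 + 0*(1 + 6)) = (0*2)*(-10 + 0*7) = 0*(-10 + 0) = 0*(-10) = 0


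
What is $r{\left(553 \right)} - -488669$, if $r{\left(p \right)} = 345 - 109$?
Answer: $488905$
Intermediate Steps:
$r{\left(p \right)} = 236$
$r{\left(553 \right)} - -488669 = 236 - -488669 = 236 + 488669 = 488905$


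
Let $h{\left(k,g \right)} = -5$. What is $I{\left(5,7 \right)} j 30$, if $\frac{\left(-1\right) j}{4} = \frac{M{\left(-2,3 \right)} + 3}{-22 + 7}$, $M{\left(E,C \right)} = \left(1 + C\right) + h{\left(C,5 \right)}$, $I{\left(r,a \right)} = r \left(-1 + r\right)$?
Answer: $320$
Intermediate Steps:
$M{\left(E,C \right)} = -4 + C$ ($M{\left(E,C \right)} = \left(1 + C\right) - 5 = -4 + C$)
$j = \frac{8}{15}$ ($j = - 4 \frac{\left(-4 + 3\right) + 3}{-22 + 7} = - 4 \frac{-1 + 3}{-15} = - 4 \cdot 2 \left(- \frac{1}{15}\right) = \left(-4\right) \left(- \frac{2}{15}\right) = \frac{8}{15} \approx 0.53333$)
$I{\left(5,7 \right)} j 30 = 5 \left(-1 + 5\right) \frac{8}{15} \cdot 30 = 5 \cdot 4 \cdot \frac{8}{15} \cdot 30 = 20 \cdot \frac{8}{15} \cdot 30 = \frac{32}{3} \cdot 30 = 320$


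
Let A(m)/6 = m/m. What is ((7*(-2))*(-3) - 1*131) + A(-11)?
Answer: -83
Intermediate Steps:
A(m) = 6 (A(m) = 6*(m/m) = 6*1 = 6)
((7*(-2))*(-3) - 1*131) + A(-11) = ((7*(-2))*(-3) - 1*131) + 6 = (-14*(-3) - 131) + 6 = (42 - 131) + 6 = -89 + 6 = -83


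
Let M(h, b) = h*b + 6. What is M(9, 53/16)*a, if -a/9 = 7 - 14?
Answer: 36099/16 ≈ 2256.2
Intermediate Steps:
M(h, b) = 6 + b*h (M(h, b) = b*h + 6 = 6 + b*h)
a = 63 (a = -9*(7 - 14) = -9*(-7) = 63)
M(9, 53/16)*a = (6 + (53/16)*9)*63 = (6 + 477/16)*63 = (573/16)*63 = 36099/16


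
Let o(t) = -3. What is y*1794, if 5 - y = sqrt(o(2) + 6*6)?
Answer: 8970 - 1794*sqrt(33) ≈ -1335.7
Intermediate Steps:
y = 5 - sqrt(33) (y = 5 - sqrt(-3 + 6*6) = 5 - sqrt(-3 + 36) = 5 - sqrt(33) ≈ -0.74456)
y*1794 = (5 - sqrt(33))*1794 = 8970 - 1794*sqrt(33)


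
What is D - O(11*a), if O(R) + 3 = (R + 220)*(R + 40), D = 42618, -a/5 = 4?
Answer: 42621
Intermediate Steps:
a = -20 (a = -5*4 = -20)
O(R) = -3 + (40 + R)*(220 + R) (O(R) = -3 + (R + 220)*(R + 40) = -3 + (220 + R)*(40 + R) = -3 + (40 + R)*(220 + R))
D - O(11*a) = 42618 - (8797 + (11*(-20))² + 260*(11*(-20))) = 42618 - (8797 + (-220)² + 260*(-220)) = 42618 - (8797 + 48400 - 57200) = 42618 - 1*(-3) = 42618 + 3 = 42621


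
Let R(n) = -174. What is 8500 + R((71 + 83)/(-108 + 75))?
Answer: 8326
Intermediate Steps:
8500 + R((71 + 83)/(-108 + 75)) = 8500 - 174 = 8326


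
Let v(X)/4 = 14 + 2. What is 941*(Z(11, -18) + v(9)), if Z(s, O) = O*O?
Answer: 365108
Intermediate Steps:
v(X) = 64 (v(X) = 4*(14 + 2) = 4*16 = 64)
Z(s, O) = O**2
941*(Z(11, -18) + v(9)) = 941*((-18)**2 + 64) = 941*(324 + 64) = 941*388 = 365108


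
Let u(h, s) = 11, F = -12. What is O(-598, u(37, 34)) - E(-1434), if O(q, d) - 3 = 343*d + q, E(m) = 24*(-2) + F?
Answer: 3238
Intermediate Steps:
E(m) = -60 (E(m) = 24*(-2) - 12 = -48 - 12 = -60)
O(q, d) = 3 + q + 343*d (O(q, d) = 3 + (343*d + q) = 3 + (q + 343*d) = 3 + q + 343*d)
O(-598, u(37, 34)) - E(-1434) = (3 - 598 + 343*11) - 1*(-60) = (3 - 598 + 3773) + 60 = 3178 + 60 = 3238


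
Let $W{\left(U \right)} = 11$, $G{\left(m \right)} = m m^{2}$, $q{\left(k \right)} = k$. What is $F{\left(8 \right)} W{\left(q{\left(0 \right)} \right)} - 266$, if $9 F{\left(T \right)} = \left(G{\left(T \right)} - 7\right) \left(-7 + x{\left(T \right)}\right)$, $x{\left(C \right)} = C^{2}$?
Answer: $\frac{104747}{3} \approx 34916.0$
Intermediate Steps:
$G{\left(m \right)} = m^{3}$
$F{\left(T \right)} = \frac{\left(-7 + T^{2}\right) \left(-7 + T^{3}\right)}{9}$ ($F{\left(T \right)} = \frac{\left(T^{3} - 7\right) \left(-7 + T^{2}\right)}{9} = \frac{\left(-7 + T^{3}\right) \left(-7 + T^{2}\right)}{9} = \frac{\left(-7 + T^{2}\right) \left(-7 + T^{3}\right)}{9}$)
$F{\left(8 \right)} W{\left(q{\left(0 \right)} \right)} - 266 = \left(\frac{49}{9} - \frac{7 \cdot 8^{2}}{9} - \frac{7 \cdot 8^{3}}{9} + \frac{8^{5}}{9}\right) 11 - 266 = \left(\frac{49}{9} - \frac{448}{9} - \frac{3584}{9} + \frac{1}{9} \cdot 32768\right) 11 - 266 = \left(\frac{49}{9} - \frac{448}{9} - \frac{3584}{9} + \frac{32768}{9}\right) 11 - 266 = \frac{9595}{3} \cdot 11 - 266 = \frac{105545}{3} - 266 = \frac{104747}{3}$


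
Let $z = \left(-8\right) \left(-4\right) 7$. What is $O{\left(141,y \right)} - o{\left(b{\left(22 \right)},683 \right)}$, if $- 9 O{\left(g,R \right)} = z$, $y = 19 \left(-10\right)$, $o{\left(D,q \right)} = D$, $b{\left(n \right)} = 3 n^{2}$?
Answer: $- \frac{13292}{9} \approx -1476.9$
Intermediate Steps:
$z = 224$ ($z = 32 \cdot 7 = 224$)
$y = -190$
$O{\left(g,R \right)} = - \frac{224}{9}$ ($O{\left(g,R \right)} = \left(- \frac{1}{9}\right) 224 = - \frac{224}{9}$)
$O{\left(141,y \right)} - o{\left(b{\left(22 \right)},683 \right)} = - \frac{224}{9} - 3 \cdot 22^{2} = - \frac{224}{9} - 3 \cdot 484 = - \frac{224}{9} - 1452 = - \frac{13292}{9}$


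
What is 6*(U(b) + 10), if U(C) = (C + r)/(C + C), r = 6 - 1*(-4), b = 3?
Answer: 73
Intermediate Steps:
r = 10 (r = 6 + 4 = 10)
U(C) = (10 + C)/(2*C) (U(C) = (C + 10)/(C + C) = (10 + C)/((2*C)) = (10 + C)*(1/(2*C)) = (10 + C)/(2*C))
6*(U(b) + 10) = 6*((½)*(10 + 3)/3 + 10) = 6*((½)*(⅓)*13 + 10) = 6*(13/6 + 10) = 6*(73/6) = 73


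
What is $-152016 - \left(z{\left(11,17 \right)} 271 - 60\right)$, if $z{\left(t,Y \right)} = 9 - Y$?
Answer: $-149788$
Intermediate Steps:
$-152016 - \left(z{\left(11,17 \right)} 271 - 60\right) = -152016 - \left(\left(9 - 17\right) 271 - 60\right) = -152016 - \left(\left(-8\right) 271 - 60\right) = -152016 - \left(-2168 - 60\right) = -152016 - -2228 = -152016 + 2228 = -149788$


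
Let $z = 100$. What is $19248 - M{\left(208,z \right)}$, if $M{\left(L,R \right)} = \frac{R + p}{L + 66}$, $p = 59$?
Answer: $\frac{5273793}{274} \approx 19247.0$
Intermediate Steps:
$M{\left(L,R \right)} = \frac{59 + R}{66 + L}$ ($M{\left(L,R \right)} = \frac{R + 59}{L + 66} = \frac{59 + R}{66 + L}$)
$19248 - M{\left(208,z \right)} = 19248 - \frac{59 + 100}{66 + 208} = 19248 - \frac{1}{274} \cdot 159 = 19248 - \frac{159}{274} = \frac{5273793}{274}$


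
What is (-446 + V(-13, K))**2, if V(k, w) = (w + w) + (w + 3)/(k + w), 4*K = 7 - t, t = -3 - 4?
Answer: 69789316/361 ≈ 1.9332e+5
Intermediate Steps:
t = -7
K = 7/2 (K = (7 - 1*(-7))/4 = (7 + 7)/4 = (1/4)*14 = 7/2 ≈ 3.5000)
V(k, w) = 2*w + (3 + w)/(k + w)
(-446 + V(-13, K))**2 = (-446 + (3 + 7/2 + 2*(7/2)**2 + 2*(-13)*(7/2))/(-13 + 7/2))**2 = (-446 + (3 + 7/2 + 2*(49/4) - 91)/(-19/2))**2 = (-446 - 2*(3 + 7/2 + 49/2 - 91)/19)**2 = (-446 - 2/19*(-60))**2 = (-446 + 120/19)**2 = (-8354/19)**2 = 69789316/361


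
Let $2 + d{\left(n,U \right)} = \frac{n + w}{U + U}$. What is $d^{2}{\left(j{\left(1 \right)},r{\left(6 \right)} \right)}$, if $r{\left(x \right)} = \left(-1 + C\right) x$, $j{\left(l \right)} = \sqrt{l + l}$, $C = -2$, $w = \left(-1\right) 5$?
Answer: $\frac{\left(67 + \sqrt{2}\right)^{2}}{1296} \approx 3.6115$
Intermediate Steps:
$w = -5$
$j{\left(l \right)} = \sqrt{2} \sqrt{l}$ ($j{\left(l \right)} = \sqrt{2 l} = \sqrt{2} \sqrt{l}$)
$r{\left(x \right)} = - 3 x$ ($r{\left(x \right)} = \left(-1 - 2\right) x = - 3 x$)
$d{\left(n,U \right)} = -2 + \frac{-5 + n}{2 U}$ ($d{\left(n,U \right)} = -2 + \frac{n - 5}{U + U} = -2 + \frac{-5 + n}{2 U}$)
$d^{2}{\left(j{\left(1 \right)},r{\left(6 \right)} \right)} = \left(\frac{-5 + \sqrt{2} \sqrt{1} - 4 \left(\left(-3\right) 6\right)}{2 \left(\left(-3\right) 6\right)}\right)^{2} = \left(\frac{-5 + \sqrt{2} \cdot 1 - -72}{2 \left(-18\right)}\right)^{2} = \left(\frac{1}{2} \left(- \frac{1}{18}\right) \left(-5 + \sqrt{2} + 72\right)\right)^{2} = \left(\frac{1}{2} \left(- \frac{1}{18}\right) \left(67 + \sqrt{2}\right)\right)^{2} = \left(- \frac{67}{36} - \frac{\sqrt{2}}{36}\right)^{2}$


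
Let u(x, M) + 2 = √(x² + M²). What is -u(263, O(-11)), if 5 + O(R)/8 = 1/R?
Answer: 2 - √8570153/11 ≈ -264.13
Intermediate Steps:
O(R) = -40 + 8/R
u(x, M) = -2 + √(M² + x²) (u(x, M) = -2 + √(x² + M²) = -2 + √(M² + x²))
-u(263, O(-11)) = -(-2 + √((-40 + 8/(-11))² + 263²)) = -(-2 + √((-40 + 8*(-1/11))² + 69169)) = -(-2 + √((-40 - 8/11)² + 69169)) = -(-2 + √((-448/11)² + 69169)) = -(-2 + √(200704/121 + 69169)) = -(-2 + √(8570153/121)) = -(-2 + √8570153/11) = 2 - √8570153/11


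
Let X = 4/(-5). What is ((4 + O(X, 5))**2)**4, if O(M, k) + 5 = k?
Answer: 65536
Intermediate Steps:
X = -4/5 (X = 4*(-1/5) = -4/5 ≈ -0.80000)
O(M, k) = -5 + k
((4 + O(X, 5))**2)**4 = ((4 + (-5 + 5))**2)**4 = ((4 + 0)**2)**4 = (4**2)**4 = 16**4 = 65536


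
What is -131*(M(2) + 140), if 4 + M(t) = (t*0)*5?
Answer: -17816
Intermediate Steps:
M(t) = -4 (M(t) = -4 + (t*0)*5 = -4 + 0*5 = -4 + 0 = -4)
-131*(M(2) + 140) = -131*(-4 + 140) = -131*136 = -17816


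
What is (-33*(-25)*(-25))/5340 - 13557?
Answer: -4827667/356 ≈ -13561.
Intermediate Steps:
(-33*(-25)*(-25))/5340 - 13557 = (825*(-25))*(1/5340) - 13557 = -20625*1/5340 - 13557 = -1375/356 - 13557 = -4827667/356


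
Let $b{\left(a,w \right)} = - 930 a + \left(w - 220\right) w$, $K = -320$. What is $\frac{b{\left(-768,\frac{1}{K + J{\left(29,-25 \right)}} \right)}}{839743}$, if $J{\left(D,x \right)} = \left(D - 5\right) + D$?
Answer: $\frac{50917514101}{59864438727} \approx 0.85055$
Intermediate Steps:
$J{\left(D,x \right)} = -5 + 2 D$ ($J{\left(D,x \right)} = \left(-5 + D\right) + D = -5 + 2 D$)
$b{\left(a,w \right)} = - 930 a + w \left(-220 + w\right)$ ($b{\left(a,w \right)} = - 930 a + \left(w - 220\right) w = - 930 a + \left(-220 + w\right) w = - 930 a + w \left(-220 + w\right)$)
$\frac{b{\left(-768,\frac{1}{K + J{\left(29,-25 \right)}} \right)}}{839743} = \frac{\left(\frac{1}{-320 + \left(-5 + 2 \cdot 29\right)}\right)^{2} - -714240 - \frac{220}{-320 + \left(-5 + 2 \cdot 29\right)}}{839743} = \left(\left(\frac{1}{-320 + \left(-5 + 58\right)}\right)^{2} + 714240 - \frac{220}{-320 + \left(-5 + 58\right)}\right) \frac{1}{839743} = \left(\left(\frac{1}{-320 + 53}\right)^{2} + 714240 - \frac{220}{-320 + 53}\right) \frac{1}{839743} = \left(\left(\frac{1}{-267}\right)^{2} + 714240 - \frac{220}{-267}\right) \frac{1}{839743} = \left(\left(- \frac{1}{267}\right)^{2} + 714240 - - \frac{220}{267}\right) \frac{1}{839743} = \left(\frac{1}{71289} + 714240 + \frac{220}{267}\right) \frac{1}{839743} = \frac{50917514101}{71289} \cdot \frac{1}{839743} = \frac{50917514101}{59864438727}$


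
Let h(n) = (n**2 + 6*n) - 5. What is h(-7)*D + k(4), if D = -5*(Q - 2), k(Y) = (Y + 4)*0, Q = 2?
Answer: 0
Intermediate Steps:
h(n) = -5 + n**2 + 6*n
k(Y) = 0 (k(Y) = (4 + Y)*0 = 0)
D = 0 (D = -5*(2 - 2) = -5*0 = 0)
h(-7)*D + k(4) = (-5 + (-7)**2 + 6*(-7))*0 + 0 = (-5 + 49 - 42)*0 + 0 = 2*0 + 0 = 0 + 0 = 0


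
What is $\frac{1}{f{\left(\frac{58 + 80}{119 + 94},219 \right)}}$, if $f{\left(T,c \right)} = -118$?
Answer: $- \frac{1}{118} \approx -0.0084746$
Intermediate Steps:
$\frac{1}{f{\left(\frac{58 + 80}{119 + 94},219 \right)}} = \frac{1}{-118} = - \frac{1}{118}$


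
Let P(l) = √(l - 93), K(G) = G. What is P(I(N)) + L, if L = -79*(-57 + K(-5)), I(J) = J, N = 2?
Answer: 4898 + I*√91 ≈ 4898.0 + 9.5394*I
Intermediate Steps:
P(l) = √(-93 + l)
L = 4898 (L = -79*(-57 - 5) = -79*(-62) = 4898)
P(I(N)) + L = √(-93 + 2) + 4898 = √(-91) + 4898 = I*√91 + 4898 = 4898 + I*√91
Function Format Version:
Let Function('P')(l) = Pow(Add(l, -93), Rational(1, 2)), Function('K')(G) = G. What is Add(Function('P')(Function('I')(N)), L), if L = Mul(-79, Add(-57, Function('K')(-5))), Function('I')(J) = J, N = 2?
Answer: Add(4898, Mul(I, Pow(91, Rational(1, 2)))) ≈ Add(4898.0, Mul(9.5394, I))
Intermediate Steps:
Function('P')(l) = Pow(Add(-93, l), Rational(1, 2))
L = 4898 (L = Mul(-79, Add(-57, -5)) = Mul(-79, -62) = 4898)
Add(Function('P')(Function('I')(N)), L) = Add(Pow(Add(-93, 2), Rational(1, 2)), 4898) = Add(Pow(-91, Rational(1, 2)), 4898) = Add(Mul(I, Pow(91, Rational(1, 2))), 4898) = Add(4898, Mul(I, Pow(91, Rational(1, 2))))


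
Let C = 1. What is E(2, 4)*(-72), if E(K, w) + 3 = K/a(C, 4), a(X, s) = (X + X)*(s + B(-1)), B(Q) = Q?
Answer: 192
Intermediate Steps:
a(X, s) = 2*X*(-1 + s) (a(X, s) = (X + X)*(s - 1) = (2*X)*(-1 + s) = 2*X*(-1 + s))
E(K, w) = -3 + K/6 (E(K, w) = -3 + K/((2*1*(-1 + 4))) = -3 + K/((2*1*3)) = -3 + K/6)
E(2, 4)*(-72) = (-3 + (1/6)*2)*(-72) = (-3 + 1/3)*(-72) = -8/3*(-72) = 192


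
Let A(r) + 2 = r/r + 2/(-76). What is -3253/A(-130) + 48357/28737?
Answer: 394909049/124527 ≈ 3171.3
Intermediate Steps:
A(r) = -39/38 (A(r) = -2 + (r/r + 2/(-76)) = -2 + (1 + 2*(-1/76)) = -2 + (1 - 1/38) = -2 + 37/38 = -39/38)
-3253/A(-130) + 48357/28737 = -3253/(-39/38) + 48357/28737 = -3253*(-38/39) + 48357*(1/28737) = 123614/39 + 5373/3193 = 394909049/124527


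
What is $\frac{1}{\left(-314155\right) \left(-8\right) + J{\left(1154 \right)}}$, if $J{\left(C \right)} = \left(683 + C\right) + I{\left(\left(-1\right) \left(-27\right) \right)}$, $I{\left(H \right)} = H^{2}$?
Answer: $\frac{1}{2515806} \approx 3.9749 \cdot 10^{-7}$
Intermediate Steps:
$J{\left(C \right)} = 1412 + C$ ($J{\left(C \right)} = \left(683 + C\right) + \left(\left(-1\right) \left(-27\right)\right)^{2} = \left(683 + C\right) + 27^{2} = \left(683 + C\right) + 729 = 1412 + C$)
$\frac{1}{\left(-314155\right) \left(-8\right) + J{\left(1154 \right)}} = \frac{1}{\left(-314155\right) \left(-8\right) + \left(1412 + 1154\right)} = \frac{1}{2513240 + 2566} = \frac{1}{2515806}$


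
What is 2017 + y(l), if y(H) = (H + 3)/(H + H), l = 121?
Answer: 244119/121 ≈ 2017.5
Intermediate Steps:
y(H) = (3 + H)/(2*H) (y(H) = (3 + H)/((2*H)) = (3 + H)*(1/(2*H)) = (3 + H)/(2*H))
2017 + y(l) = 2017 + (1/2)*(3 + 121)/121 = 2017 + (1/2)*(1/121)*124 = 2017 + 62/121 = 244119/121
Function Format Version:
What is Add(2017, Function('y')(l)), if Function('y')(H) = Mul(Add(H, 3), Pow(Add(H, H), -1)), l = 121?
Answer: Rational(244119, 121) ≈ 2017.5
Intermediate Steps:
Function('y')(H) = Mul(Rational(1, 2), Pow(H, -1), Add(3, H)) (Function('y')(H) = Mul(Add(3, H), Pow(Mul(2, H), -1)) = Mul(Add(3, H), Mul(Rational(1, 2), Pow(H, -1))) = Mul(Rational(1, 2), Pow(H, -1), Add(3, H)))
Add(2017, Function('y')(l)) = Add(2017, Mul(Rational(1, 2), Pow(121, -1), Add(3, 121))) = Add(2017, Mul(Rational(1, 2), Rational(1, 121), 124)) = Add(2017, Rational(62, 121)) = Rational(244119, 121)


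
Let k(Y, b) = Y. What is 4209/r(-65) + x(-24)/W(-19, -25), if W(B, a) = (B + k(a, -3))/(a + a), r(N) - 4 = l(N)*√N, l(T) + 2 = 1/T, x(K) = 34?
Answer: 6591055/66737 + 183793*I*√65/6067 ≈ 98.762 + 244.24*I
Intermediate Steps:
l(T) = -2 + 1/T
r(N) = 4 + √N*(-2 + 1/N) (r(N) = 4 + (-2 + 1/N)*√N = 4 + √N*(-2 + 1/N))
W(B, a) = (B + a)/(2*a) (W(B, a) = (B + a)/(a + a) = (B + a)/((2*a)) = (B + a)*(1/(2*a)) = (B + a)/(2*a))
4209/r(-65) + x(-24)/W(-19, -25) = 4209/(4 + (-65)^(-½) - 2*I*√65) + 34/(((½)*(-19 - 25)/(-25))) = 4209/(4 - I*√65/65 - 2*I*√65) + 34/(((½)*(-1/25)*(-44))) = 4209/(4 - I*√65/65 - 2*I*√65) + 34/(22/25) = 4209/(4 - 131*I*√65/65) + 34*(25/22) = 4209/(4 - 131*I*√65/65) + 425/11 = 425/11 + 4209/(4 - 131*I*√65/65)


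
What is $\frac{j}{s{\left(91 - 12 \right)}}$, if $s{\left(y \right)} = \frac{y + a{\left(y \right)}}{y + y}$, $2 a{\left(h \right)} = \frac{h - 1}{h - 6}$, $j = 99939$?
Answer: $\frac{576348213}{2903} \approx 1.9854 \cdot 10^{5}$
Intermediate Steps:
$a{\left(h \right)} = \frac{-1 + h}{2 \left(-6 + h\right)}$ ($a{\left(h \right)} = \frac{\left(h - 1\right) \frac{1}{h - 6}}{2} = \frac{\left(-1 + h\right) \frac{1}{-6 + h}}{2} = \frac{\frac{1}{-6 + h} \left(-1 + h\right)}{2} = \frac{-1 + h}{2 \left(-6 + h\right)}$)
$s{\left(y \right)} = \frac{y + \frac{-1 + y}{2 \left(-6 + y\right)}}{2 y}$ ($s{\left(y \right)} = \frac{y + \frac{-1 + y}{2 \left(-6 + y\right)}}{y + y} = \frac{y + \frac{-1 + y}{2 \left(-6 + y\right)}}{2 y}$)
$\frac{j}{s{\left(91 - 12 \right)}} = \frac{99939}{\frac{1}{4} \frac{1}{91 - 12} \frac{1}{-6 + \left(91 - 12\right)} \left(-1 + \left(91 - 12\right) + 2 \left(91 - 12\right) \left(-6 + \left(91 - 12\right)\right)\right)} = \frac{99939}{\frac{1}{4} \cdot \frac{1}{79} \frac{1}{-6 + 79} \left(-1 + 79 + 2 \cdot 79 \left(-6 + 79\right)\right)} = \frac{99939}{\frac{1}{4} \cdot \frac{1}{79} \cdot \frac{1}{73} \left(-1 + 79 + 2 \cdot 79 \cdot 73\right)} = \frac{99939}{\frac{1}{4} \cdot \frac{1}{79} \cdot \frac{1}{73} \left(-1 + 79 + 11534\right)} = \frac{99939}{\frac{1}{4} \cdot \frac{1}{79} \cdot \frac{1}{73} \cdot 11612} = \frac{99939}{\frac{2903}{5767}} = 99939 \cdot \frac{5767}{2903} = \frac{576348213}{2903}$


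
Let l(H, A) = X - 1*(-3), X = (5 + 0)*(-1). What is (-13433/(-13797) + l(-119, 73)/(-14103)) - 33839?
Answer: -104510672812/3088557 ≈ -33838.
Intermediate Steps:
X = -5 (X = 5*(-1) = -5)
l(H, A) = -2 (l(H, A) = -5 - 1*(-3) = -5 + 3 = -2)
(-13433/(-13797) + l(-119, 73)/(-14103)) - 33839 = (-13433/(-13797) - 2/(-14103)) - 33839 = (-13433*(-1/13797) - 2*(-1/14103)) - 33839 = (1919/1971 + 2/14103) - 33839 = 3007511/3088557 - 33839 = -104510672812/3088557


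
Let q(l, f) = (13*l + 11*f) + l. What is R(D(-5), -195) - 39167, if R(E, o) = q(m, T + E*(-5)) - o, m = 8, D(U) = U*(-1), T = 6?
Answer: -39069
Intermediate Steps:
D(U) = -U
q(l, f) = 11*f + 14*l (q(l, f) = (11*f + 13*l) + l = 11*f + 14*l)
R(E, o) = 178 - o - 55*E (R(E, o) = (11*(6 + E*(-5)) + 14*8) - o = (11*(6 - 5*E) + 112) - o = ((66 - 55*E) + 112) - o = (178 - 55*E) - o = 178 - o - 55*E)
R(D(-5), -195) - 39167 = (178 - 1*(-195) - (-55)*(-5)) - 39167 = (178 + 195 - 55*5) - 39167 = (178 + 195 - 275) - 39167 = 98 - 39167 = -39069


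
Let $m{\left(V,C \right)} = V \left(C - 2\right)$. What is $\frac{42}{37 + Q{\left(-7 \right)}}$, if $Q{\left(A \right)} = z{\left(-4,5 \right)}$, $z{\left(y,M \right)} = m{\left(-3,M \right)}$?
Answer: $\frac{3}{2} \approx 1.5$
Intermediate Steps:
$m{\left(V,C \right)} = V \left(-2 + C\right)$
$z{\left(y,M \right)} = 6 - 3 M$ ($z{\left(y,M \right)} = - 3 \left(-2 + M\right) = 6 - 3 M$)
$Q{\left(A \right)} = -9$ ($Q{\left(A \right)} = 6 - 15 = -9$)
$\frac{42}{37 + Q{\left(-7 \right)}} = \frac{42}{37 - 9} = \frac{42}{28} = 42 \cdot \frac{1}{28} = \frac{3}{2}$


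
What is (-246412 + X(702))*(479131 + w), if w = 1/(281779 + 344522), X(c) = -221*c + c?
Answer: -120287758124016064/626301 ≈ -1.9206e+11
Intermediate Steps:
X(c) = -220*c
w = 1/626301 ≈ 1.5967e-6
(-246412 + X(702))*(479131 + w) = (-246412 - 220*702)*(479131 + 1/626301) = (-246412 - 154440)*(300080224432/626301) = -400852*300080224432/626301 = -120287758124016064/626301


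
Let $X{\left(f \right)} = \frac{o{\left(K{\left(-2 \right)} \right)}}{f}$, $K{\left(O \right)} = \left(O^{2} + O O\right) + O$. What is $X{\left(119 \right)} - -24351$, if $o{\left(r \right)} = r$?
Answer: $\frac{2897775}{119} \approx 24351.0$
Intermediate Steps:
$K{\left(O \right)} = O + 2 O^{2}$ ($K{\left(O \right)} = \left(O^{2} + O^{2}\right) + O = 2 O^{2} + O = O + 2 O^{2}$)
$X{\left(f \right)} = \frac{6}{f}$ ($X{\left(f \right)} = \frac{\left(-2\right) \left(1 + 2 \left(-2\right)\right)}{f} = \frac{\left(-2\right) \left(1 - 4\right)}{f} = \frac{\left(-2\right) \left(-3\right)}{f} = \frac{6}{f}$)
$X{\left(119 \right)} - -24351 = \frac{6}{119} - -24351 = 6 \cdot \frac{1}{119} + 24351 = \frac{6}{119} + 24351 = \frac{2897775}{119}$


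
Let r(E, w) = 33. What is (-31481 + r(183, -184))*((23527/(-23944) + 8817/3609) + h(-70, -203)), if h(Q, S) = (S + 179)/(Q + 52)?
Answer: -316345695841/3600579 ≈ -87860.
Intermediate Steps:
h(Q, S) = (179 + S)/(52 + Q)
(-31481 + r(183, -184))*((23527/(-23944) + 8817/3609) + h(-70, -203)) = (-31481 + 33)*((23527/(-23944) + 8817/3609) + (179 - 203)/(52 - 70)) = -31448*((23527*(-1/23944) + 8817*(1/3609)) - 24/(-18)) = -31448*((-23527/23944 + 2939/1203) - 1/18*(-24)) = -31448*(42068435/28804632 + 4/3) = -31448*80474611/28804632 = -316345695841/3600579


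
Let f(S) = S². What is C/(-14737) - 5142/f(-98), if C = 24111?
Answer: -153669849/70767074 ≈ -2.1715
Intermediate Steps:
C/(-14737) - 5142/f(-98) = 24111/(-14737) - 5142/((-98)²) = 24111*(-1/14737) - 5142/9604 = -24111/14737 - 5142*1/9604 = -24111/14737 - 2571/4802 = -153669849/70767074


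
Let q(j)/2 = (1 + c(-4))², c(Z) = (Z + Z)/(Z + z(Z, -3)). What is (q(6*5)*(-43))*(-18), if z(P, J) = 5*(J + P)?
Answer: 379948/169 ≈ 2248.2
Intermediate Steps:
z(P, J) = 5*J + 5*P
c(Z) = 2*Z/(-15 + 6*Z) (c(Z) = (Z + Z)/(Z + (5*(-3) + 5*Z)) = (2*Z)/(Z + (-15 + 5*Z)) = (2*Z)/(-15 + 6*Z) = 2*Z/(-15 + 6*Z))
q(j) = 4418/1521 (q(j) = 2*(1 + (⅔)*(-4)/(-5 + 2*(-4)))² = 2*(1 + (⅔)*(-4)/(-5 - 8))² = 2*(1 + (⅔)*(-4)/(-13))² = 2*(1 + (⅔)*(-4)*(-1/13))² = 2*(1 + 8/39)² = 2*(47/39)² = 2*(2209/1521) = 4418/1521)
(q(6*5)*(-43))*(-18) = ((4418/1521)*(-43))*(-18) = -189974/1521*(-18) = 379948/169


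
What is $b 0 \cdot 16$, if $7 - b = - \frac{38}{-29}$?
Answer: $0$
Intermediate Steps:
$b = \frac{165}{29}$ ($b = 7 - - \frac{38}{-29} = 7 - \left(-38\right) \left(- \frac{1}{29}\right) = 7 - \frac{38}{29} = \frac{165}{29} \approx 5.6897$)
$b 0 \cdot 16 = \frac{165 \cdot 0 \cdot 16}{29} = \frac{165}{29} \cdot 0 = 0$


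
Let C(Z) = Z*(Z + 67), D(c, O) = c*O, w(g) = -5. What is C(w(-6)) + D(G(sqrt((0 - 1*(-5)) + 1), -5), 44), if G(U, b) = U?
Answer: -310 + 44*sqrt(6) ≈ -202.22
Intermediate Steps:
D(c, O) = O*c
C(Z) = Z*(67 + Z)
C(w(-6)) + D(G(sqrt((0 - 1*(-5)) + 1), -5), 44) = -5*(67 - 5) + 44*sqrt((0 - 1*(-5)) + 1) = -5*62 + 44*sqrt((0 + 5) + 1) = -310 + 44*sqrt(5 + 1) = -310 + 44*sqrt(6)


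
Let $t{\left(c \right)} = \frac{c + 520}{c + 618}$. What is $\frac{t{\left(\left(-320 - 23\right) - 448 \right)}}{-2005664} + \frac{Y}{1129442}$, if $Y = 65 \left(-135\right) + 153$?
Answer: $- \frac{1495983267583}{195946820295712} \approx -0.0076346$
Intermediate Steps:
$t{\left(c \right)} = \frac{520 + c}{618 + c}$
$Y = -8622$ ($Y = -8775 + 153 = -8622$)
$\frac{t{\left(\left(-320 - 23\right) - 448 \right)}}{-2005664} + \frac{Y}{1129442} = \frac{\frac{1}{618 - 791} \left(520 - 791\right)}{-2005664} - \frac{8622}{1129442} = \frac{520 - 791}{618 - 791} \left(- \frac{1}{2005664}\right) - \frac{4311}{564721} = \frac{1}{-173} \left(-271\right) \left(- \frac{1}{2005664}\right) - \frac{4311}{564721} = \left(- \frac{1}{173}\right) \left(-271\right) \left(- \frac{1}{2005664}\right) - \frac{4311}{564721} = \frac{271}{173} \left(- \frac{1}{2005664}\right) - \frac{4311}{564721} = - \frac{271}{346979872} - \frac{4311}{564721} = - \frac{1495983267583}{195946820295712}$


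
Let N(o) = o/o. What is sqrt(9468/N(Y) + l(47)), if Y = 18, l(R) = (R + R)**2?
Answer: 8*sqrt(286) ≈ 135.29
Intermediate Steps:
l(R) = 4*R**2 (l(R) = (2*R)**2 = 4*R**2)
N(o) = 1
sqrt(9468/N(Y) + l(47)) = sqrt(9468/1 + 4*47**2) = sqrt(9468*1 + 4*2209) = sqrt(9468 + 8836) = sqrt(18304) = 8*sqrt(286)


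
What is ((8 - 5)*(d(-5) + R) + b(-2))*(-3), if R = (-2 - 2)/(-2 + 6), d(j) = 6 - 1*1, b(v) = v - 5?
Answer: -15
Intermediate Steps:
b(v) = -5 + v
d(j) = 5 (d(j) = 6 - 1 = 5)
R = -1 (R = -4/4 = -4*¼ = -1)
((8 - 5)*(d(-5) + R) + b(-2))*(-3) = ((8 - 5)*(5 - 1) + (-5 - 2))*(-3) = (3*4 - 7)*(-3) = (12 - 7)*(-3) = 5*(-3) = -15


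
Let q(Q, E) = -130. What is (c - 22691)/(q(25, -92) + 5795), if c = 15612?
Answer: -7079/5665 ≈ -1.2496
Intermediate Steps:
(c - 22691)/(q(25, -92) + 5795) = (15612 - 22691)/(-130 + 5795) = -7079/5665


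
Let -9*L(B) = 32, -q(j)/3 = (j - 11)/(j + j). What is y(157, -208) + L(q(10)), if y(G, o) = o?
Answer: -1904/9 ≈ -211.56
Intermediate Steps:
q(j) = -3*(-11 + j)/(2*j) (q(j) = -3*(j - 11)/(j + j) = -3*(-11 + j)/(2*j))
L(B) = -32/9 (L(B) = -⅑*32 = -32/9)
y(157, -208) + L(q(10)) = -208 - 32/9 = -1904/9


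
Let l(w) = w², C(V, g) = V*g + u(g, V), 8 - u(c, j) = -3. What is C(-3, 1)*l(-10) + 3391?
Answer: 4191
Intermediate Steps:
u(c, j) = 11 (u(c, j) = 8 - 1*(-3) = 8 + 3 = 11)
C(V, g) = 11 + V*g (C(V, g) = V*g + 11 = 11 + V*g)
C(-3, 1)*l(-10) + 3391 = (11 - 3*1)*(-10)² + 3391 = (11 - 3)*100 + 3391 = 8*100 + 3391 = 800 + 3391 = 4191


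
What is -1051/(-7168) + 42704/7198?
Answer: 156833685/25797632 ≈ 6.0794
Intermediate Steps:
-1051/(-7168) + 42704/7198 = -1051*(-1/7168) + 42704*(1/7198) = 1051/7168 + 21352/3599 = 156833685/25797632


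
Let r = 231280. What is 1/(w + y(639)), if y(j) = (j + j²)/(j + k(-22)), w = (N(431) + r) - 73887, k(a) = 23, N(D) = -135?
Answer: 331/52256878 ≈ 6.3341e-6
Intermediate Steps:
w = 157258 (w = (-135 + 231280) - 73887 = 231145 - 73887 = 157258)
y(j) = (j + j²)/(23 + j) (y(j) = (j + j²)/(j + 23) = (j + j²)/(23 + j))
1/(w + y(639)) = 1/(157258 + 639*(1 + 639)/(23 + 639)) = 1/(157258 + 639*640/662) = 1/(157258 + 639*(1/662)*640) = 1/(157258 + 204480/331) = 1/(52256878/331) = 331/52256878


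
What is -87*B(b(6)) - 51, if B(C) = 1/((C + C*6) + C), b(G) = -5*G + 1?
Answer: -405/8 ≈ -50.625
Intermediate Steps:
b(G) = 1 - 5*G
B(C) = 1/(8*C) (B(C) = 1/((C + 6*C) + C) = 1/(7*C + C) = 1/(8*C))
-87*B(b(6)) - 51 = -87/(8*(1 - 5*6)) - 51 = -87/(8*(1 - 30)) - 51 = -87/(8*(-29)) - 51 = -87*(-1)/(8*29) - 51 = -87*(-1/232) - 51 = 3/8 - 51 = -405/8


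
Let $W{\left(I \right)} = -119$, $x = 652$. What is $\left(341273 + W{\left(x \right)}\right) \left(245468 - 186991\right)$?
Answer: $19949662458$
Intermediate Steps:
$\left(341273 + W{\left(x \right)}\right) \left(245468 - 186991\right) = \left(341273 - 119\right) \left(245468 - 186991\right) = 341154 \cdot 58477 = 19949662458$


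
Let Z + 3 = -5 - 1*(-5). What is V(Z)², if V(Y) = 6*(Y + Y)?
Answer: 1296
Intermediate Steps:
Z = -3 (Z = -3 + (-5 - 1*(-5)) = -3 + (-5 + 5) = -3 + 0 = -3)
V(Y) = 12*Y (V(Y) = 6*(2*Y) = 12*Y)
V(Z)² = (12*(-3))² = (-36)² = 1296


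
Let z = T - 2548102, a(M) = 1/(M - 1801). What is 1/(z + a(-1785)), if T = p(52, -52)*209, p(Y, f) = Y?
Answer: -3586/9098521125 ≈ -3.9413e-7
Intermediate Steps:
a(M) = 1/(-1801 + M)
T = 10868 (T = 52*209 = 10868)
z = -2537234 (z = 10868 - 2548102 = -2537234)
1/(z + a(-1785)) = 1/(-2537234 + 1/(-1801 - 1785)) = 1/(-2537234 + 1/(-3586)) = 1/(-2537234 - 1/3586) = 1/(-9098521125/3586) = -3586/9098521125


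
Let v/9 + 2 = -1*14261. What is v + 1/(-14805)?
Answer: -1900473436/14805 ≈ -1.2837e+5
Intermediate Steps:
v = -128367 (v = -18 + 9*(-1*14261) = -18 + 9*(-14261) = -18 - 128349 = -128367)
v + 1/(-14805) = -128367 + 1/(-14805) = -128367 - 1/14805 = -1900473436/14805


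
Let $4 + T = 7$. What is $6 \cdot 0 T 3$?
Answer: $0$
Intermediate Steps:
$T = 3$ ($T = -4 + 7 = 3$)
$6 \cdot 0 T 3 = 6 \cdot 0 \cdot 3 \cdot 3 = 0 \cdot 3 \cdot 3 = 0 \cdot 3 = 0$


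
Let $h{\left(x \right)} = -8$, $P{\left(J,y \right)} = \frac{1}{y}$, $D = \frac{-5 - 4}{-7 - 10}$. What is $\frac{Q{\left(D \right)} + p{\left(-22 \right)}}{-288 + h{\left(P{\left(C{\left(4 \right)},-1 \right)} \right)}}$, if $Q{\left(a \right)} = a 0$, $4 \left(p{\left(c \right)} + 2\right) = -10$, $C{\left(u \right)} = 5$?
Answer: $\frac{9}{592} \approx 0.015203$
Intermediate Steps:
$p{\left(c \right)} = - \frac{9}{2}$ ($p{\left(c \right)} = -2 + \frac{1}{4} \left(-10\right) = -2 - \frac{5}{2} = - \frac{9}{2}$)
$D = \frac{9}{17}$ ($D = - \frac{9}{-17} = \left(-9\right) \left(- \frac{1}{17}\right) = \frac{9}{17} \approx 0.52941$)
$Q{\left(a \right)} = 0$
$\frac{Q{\left(D \right)} + p{\left(-22 \right)}}{-288 + h{\left(P{\left(C{\left(4 \right)},-1 \right)} \right)}} = \frac{0 - \frac{9}{2}}{-288 - 8} = - \frac{9}{2 \left(-296\right)} = \left(- \frac{9}{2}\right) \left(- \frac{1}{296}\right) = \frac{9}{592}$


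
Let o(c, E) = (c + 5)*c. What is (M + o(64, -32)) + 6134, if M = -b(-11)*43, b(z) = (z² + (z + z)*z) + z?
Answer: -4586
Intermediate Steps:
o(c, E) = c*(5 + c) (o(c, E) = (5 + c)*c = c*(5 + c))
b(z) = z + 3*z² (b(z) = (z² + (2*z)*z) + z = (z² + 2*z²) + z = 3*z² + z = z + 3*z²)
M = -15136 (M = -(-11*(1 + 3*(-11)))*43 = -(-11*(1 - 33))*43 = -(-11*(-32))*43 = -352*43 = -1*15136 = -15136)
(M + o(64, -32)) + 6134 = (-15136 + 64*(5 + 64)) + 6134 = (-15136 + 64*69) + 6134 = (-15136 + 4416) + 6134 = -10720 + 6134 = -4586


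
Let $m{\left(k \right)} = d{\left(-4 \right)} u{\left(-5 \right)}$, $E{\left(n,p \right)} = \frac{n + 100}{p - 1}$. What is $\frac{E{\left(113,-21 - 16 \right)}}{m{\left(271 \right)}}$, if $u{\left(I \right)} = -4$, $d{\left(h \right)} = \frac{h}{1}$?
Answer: $- \frac{213}{608} \approx -0.35033$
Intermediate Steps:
$d{\left(h \right)} = h$ ($d{\left(h \right)} = h 1 = h$)
$E{\left(n,p \right)} = \frac{100 + n}{-1 + p}$
$m{\left(k \right)} = 16$ ($m{\left(k \right)} = \left(-4\right) \left(-4\right) = 16$)
$\frac{E{\left(113,-21 - 16 \right)}}{m{\left(271 \right)}} = \frac{\frac{1}{-1 - 37} \left(100 + 113\right)}{16} = \frac{1}{-1 - 37} \cdot 213 \cdot \frac{1}{16} = \frac{1}{-38} \cdot 213 \cdot \frac{1}{16} = \left(- \frac{1}{38}\right) 213 \cdot \frac{1}{16} = \left(- \frac{213}{38}\right) \frac{1}{16} = - \frac{213}{608}$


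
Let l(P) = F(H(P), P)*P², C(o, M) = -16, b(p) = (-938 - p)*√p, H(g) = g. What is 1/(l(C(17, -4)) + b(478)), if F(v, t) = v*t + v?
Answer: 160/7334523 + 59*√478/117352368 ≈ 3.2807e-5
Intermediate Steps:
b(p) = √p*(-938 - p)
F(v, t) = v + t*v (F(v, t) = t*v + v = v + t*v)
l(P) = P³*(1 + P) (l(P) = (P*(1 + P))*P² = P³*(1 + P))
1/(l(C(17, -4)) + b(478)) = 1/((-16)³*(1 - 16) + √478*(-938 - 1*478)) = 1/(-4096*(-15) + √478*(-938 - 478)) = 1/(61440 + √478*(-1416)) = 1/(61440 - 1416*√478)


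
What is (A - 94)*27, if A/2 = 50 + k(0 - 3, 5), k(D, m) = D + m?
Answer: 270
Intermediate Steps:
A = 104 (A = 2*(50 + ((0 - 3) + 5)) = 2*(50 + (-3 + 5)) = 2*(50 + 2) = 2*52 = 104)
(A - 94)*27 = (104 - 94)*27 = 10*27 = 270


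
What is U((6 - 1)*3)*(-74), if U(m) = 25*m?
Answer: -27750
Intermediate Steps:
U((6 - 1)*3)*(-74) = (25*((6 - 1)*3))*(-74) = (25*(5*3))*(-74) = (25*15)*(-74) = 375*(-74) = -27750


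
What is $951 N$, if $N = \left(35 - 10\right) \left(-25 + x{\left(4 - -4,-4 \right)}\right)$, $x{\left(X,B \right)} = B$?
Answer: $-689475$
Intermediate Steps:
$N = -725$ ($N = \left(35 - 10\right) \left(-25 - 4\right) = 25 \left(-29\right) = -725$)
$951 N = 951 \left(-725\right) = -689475$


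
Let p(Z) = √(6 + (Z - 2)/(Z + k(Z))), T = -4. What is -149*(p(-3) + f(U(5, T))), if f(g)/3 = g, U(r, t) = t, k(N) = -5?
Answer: 1788 - 149*√106/4 ≈ 1404.5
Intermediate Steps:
f(g) = 3*g
p(Z) = √(6 + (-2 + Z)/(-5 + Z)) (p(Z) = √(6 + (Z - 2)/(Z - 5)) = √(6 + (-2 + Z)/(-5 + Z)))
-149*(p(-3) + f(U(5, T))) = -149*(√((-32 + 7*(-3))/(-5 - 3)) + 3*(-4)) = -149*(√((-32 - 21)/(-8)) - 12) = -149*(√(-⅛*(-53)) - 12) = -149*(√(53/8) - 12) = -149*(√106/4 - 12) = -149*(-12 + √106/4) = 1788 - 149*√106/4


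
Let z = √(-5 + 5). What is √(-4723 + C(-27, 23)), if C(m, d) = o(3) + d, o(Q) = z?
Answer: 10*I*√47 ≈ 68.557*I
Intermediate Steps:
z = 0 (z = √0 = 0)
o(Q) = 0
C(m, d) = d (C(m, d) = 0 + d = d)
√(-4723 + C(-27, 23)) = √(-4723 + 23) = √(-4700) = 10*I*√47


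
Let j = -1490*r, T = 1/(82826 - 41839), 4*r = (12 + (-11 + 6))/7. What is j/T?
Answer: -30535315/2 ≈ -1.5268e+7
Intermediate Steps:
r = ¼ (r = ((12 + (-11 + 6))/7)/4 = ((12 - 5)*(⅐))/4 = (7*(⅐))/4 = (¼)*1 = ¼ ≈ 0.25000)
T = 1/40987 ≈ 2.4398e-5
j = -745/2 (j = -1490*¼ = -745/2 ≈ -372.50)
j/T = -745/(2*1/40987) = -745/2*40987 = -30535315/2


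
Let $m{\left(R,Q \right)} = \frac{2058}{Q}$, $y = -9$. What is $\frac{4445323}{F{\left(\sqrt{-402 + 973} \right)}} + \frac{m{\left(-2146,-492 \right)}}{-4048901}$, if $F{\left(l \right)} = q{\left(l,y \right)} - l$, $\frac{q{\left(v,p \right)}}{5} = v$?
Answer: $\frac{343}{332009882} + \frac{4445323 \sqrt{571}}{2284} \approx 46508.0$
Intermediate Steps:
$q{\left(v,p \right)} = 5 v$
$F{\left(l \right)} = 4 l$ ($F{\left(l \right)} = 5 l - l = 4 l$)
$\frac{4445323}{F{\left(\sqrt{-402 + 973} \right)}} + \frac{m{\left(-2146,-492 \right)}}{-4048901} = \frac{4445323}{4 \sqrt{-402 + 973}} + \frac{2058 \frac{1}{-492}}{-4048901} = \frac{4445323}{4 \sqrt{571}} + 2058 \left(- \frac{1}{492}\right) \left(- \frac{1}{4048901}\right) = 4445323 \frac{\sqrt{571}}{2284} - - \frac{343}{332009882} = \frac{4445323 \sqrt{571}}{2284} + \frac{343}{332009882} = \frac{343}{332009882} + \frac{4445323 \sqrt{571}}{2284}$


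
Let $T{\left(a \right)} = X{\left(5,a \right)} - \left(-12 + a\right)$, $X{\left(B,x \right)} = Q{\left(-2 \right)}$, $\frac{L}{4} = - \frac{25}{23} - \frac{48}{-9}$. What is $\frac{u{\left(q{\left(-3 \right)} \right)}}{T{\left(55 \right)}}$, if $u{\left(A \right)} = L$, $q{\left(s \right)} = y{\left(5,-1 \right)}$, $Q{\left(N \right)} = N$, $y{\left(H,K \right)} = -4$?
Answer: $- \frac{1172}{3105} \approx -0.37746$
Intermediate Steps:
$L = \frac{1172}{69}$ ($L = 4 \left(- \frac{25}{23} - \frac{48}{-9}\right) = 4 \left(\left(-25\right) \frac{1}{23} - - \frac{16}{3}\right) = 4 \left(- \frac{25}{23} + \frac{16}{3}\right) = 4 \cdot \frac{293}{69} = \frac{1172}{69} \approx 16.986$)
$q{\left(s \right)} = -4$
$X{\left(B,x \right)} = -2$
$u{\left(A \right)} = \frac{1172}{69}$
$T{\left(a \right)} = 10 - a$ ($T{\left(a \right)} = -2 - \left(-12 + a\right) = 10 - a$)
$\frac{u{\left(q{\left(-3 \right)} \right)}}{T{\left(55 \right)}} = \frac{1172}{69 \left(10 - 55\right)} = \frac{1172}{69 \left(-45\right)} = \frac{1172}{69} \left(- \frac{1}{45}\right) = - \frac{1172}{3105}$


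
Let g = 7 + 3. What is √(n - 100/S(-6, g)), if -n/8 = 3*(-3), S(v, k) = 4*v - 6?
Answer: √678/3 ≈ 8.6795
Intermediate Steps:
g = 10
S(v, k) = -6 + 4*v
n = 72 (n = -24*(-3) = -8*(-9) = 72)
√(n - 100/S(-6, g)) = √(72 - 100/(-6 + 4*(-6))) = √(72 - 100/(-6 - 24)) = √(72 - 100/(-30)) = √(72 - 100*(-1/30)) = √(72 + 10/3) = √(226/3) = √678/3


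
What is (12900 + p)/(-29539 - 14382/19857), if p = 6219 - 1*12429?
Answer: -8856222/39104687 ≈ -0.22647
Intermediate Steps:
p = -6210 (p = 6219 - 12429 = -6210)
(12900 + p)/(-29539 - 14382/19857) = (12900 - 6210)/(-29539 - 14382/19857) = 6690/(-29539 - 14382*1/19857) = 6690/(-29539 - 4794/6619) = 6690/(-195523435/6619) = 6690*(-6619/195523435) = -8856222/39104687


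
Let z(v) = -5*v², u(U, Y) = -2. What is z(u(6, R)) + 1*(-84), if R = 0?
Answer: -104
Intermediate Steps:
z(u(6, R)) + 1*(-84) = -5*(-2)² + 1*(-84) = -5*4 - 84 = -20 - 84 = -104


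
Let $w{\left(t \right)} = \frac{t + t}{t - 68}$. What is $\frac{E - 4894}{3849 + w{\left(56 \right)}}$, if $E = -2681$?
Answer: $- \frac{22725}{11519} \approx -1.9728$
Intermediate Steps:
$w{\left(t \right)} = \frac{2 t}{-68 + t}$
$\frac{E - 4894}{3849 + w{\left(56 \right)}} = \frac{-2681 - 4894}{3849 + 2 \cdot 56 \frac{1}{-68 + 56}} = - \frac{7575}{3849 + 2 \cdot 56 \frac{1}{-12}} = - \frac{7575}{3849 + 2 \cdot 56 \left(- \frac{1}{12}\right)} = - \frac{7575}{3849 - \frac{28}{3}} = - \frac{7575}{\frac{11519}{3}} = \left(-7575\right) \frac{3}{11519} = - \frac{22725}{11519}$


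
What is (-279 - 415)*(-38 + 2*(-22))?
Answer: 56908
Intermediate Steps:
(-279 - 415)*(-38 + 2*(-22)) = -694*(-38 - 44) = -694*(-82) = 56908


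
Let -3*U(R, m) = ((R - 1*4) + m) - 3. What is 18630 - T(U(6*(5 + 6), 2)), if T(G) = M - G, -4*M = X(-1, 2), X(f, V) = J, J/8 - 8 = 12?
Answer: 55949/3 ≈ 18650.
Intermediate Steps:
J = 160 (J = 64 + 8*12 = 64 + 96 = 160)
X(f, V) = 160
M = -40 (M = -¼*160 = -40)
U(R, m) = 7/3 - R/3 - m/3 (U(R, m) = -(((R - 1*4) + m) - 3)/3 = -(((R - 4) + m) - 3)/3 = -(((-4 + R) + m) - 3)/3 = -((-4 + R + m) - 3)/3 = -(-7 + R + m)/3 = 7/3 - R/3 - m/3)
T(G) = -40 - G
18630 - T(U(6*(5 + 6), 2)) = 18630 - (-40 - (7/3 - 2*(5 + 6) - ⅓*2)) = 18630 - (-40 - (7/3 - 2*11 - ⅔)) = 18630 - (-40 - (7/3 - ⅓*66 - ⅔)) = 18630 - (-40 - (7/3 - 22 - ⅔)) = 18630 - (-40 - 1*(-61/3)) = 18630 - (-40 + 61/3) = 18630 - 1*(-59/3) = 18630 + 59/3 = 55949/3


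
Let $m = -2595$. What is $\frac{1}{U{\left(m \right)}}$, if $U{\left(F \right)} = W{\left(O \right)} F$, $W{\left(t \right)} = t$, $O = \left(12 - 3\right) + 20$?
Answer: $- \frac{1}{75255} \approx -1.3288 \cdot 10^{-5}$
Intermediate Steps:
$O = 29$ ($O = 9 + 20 = 29$)
$U{\left(F \right)} = 29 F$
$\frac{1}{U{\left(m \right)}} = \frac{1}{29 \left(-2595\right)} = \frac{1}{-75255} = - \frac{1}{75255}$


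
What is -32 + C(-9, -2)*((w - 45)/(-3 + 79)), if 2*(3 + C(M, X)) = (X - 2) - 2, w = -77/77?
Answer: -539/19 ≈ -28.368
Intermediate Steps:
w = -1 (w = -77*1/77 = -1)
C(M, X) = -5 + X/2 (C(M, X) = -3 + ((X - 2) - 2)/2 = -3 + ((-2 + X) - 2)/2 = -3 + (-4 + X)/2 = -3 + (-2 + X/2) = -5 + X/2)
-32 + C(-9, -2)*((w - 45)/(-3 + 79)) = -32 + (-5 + (½)*(-2))*((-1 - 45)/(-3 + 79)) = -32 + (-5 - 1)*(-46/76) = -32 - (-276)/76 = -32 - 6*(-23/38) = -32 + 69/19 = -539/19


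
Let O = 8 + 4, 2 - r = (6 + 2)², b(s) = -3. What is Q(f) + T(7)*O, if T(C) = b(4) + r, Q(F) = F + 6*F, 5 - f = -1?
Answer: -738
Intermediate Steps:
f = 6 (f = 5 - 1*(-1) = 5 + 1 = 6)
Q(F) = 7*F
r = -62 (r = 2 - (6 + 2)² = 2 - 1*8² = 2 - 1*64 = 2 - 64 = -62)
O = 12
T(C) = -65 (T(C) = -3 - 62 = -65)
Q(f) + T(7)*O = 7*6 - 65*12 = 42 - 780 = -738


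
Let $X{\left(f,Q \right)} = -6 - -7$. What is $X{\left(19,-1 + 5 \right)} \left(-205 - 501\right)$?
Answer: $-706$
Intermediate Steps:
$X{\left(f,Q \right)} = 1$ ($X{\left(f,Q \right)} = -6 + 7 = 1$)
$X{\left(19,-1 + 5 \right)} \left(-205 - 501\right) = 1 \left(-205 - 501\right) = 1 \left(-706\right) = -706$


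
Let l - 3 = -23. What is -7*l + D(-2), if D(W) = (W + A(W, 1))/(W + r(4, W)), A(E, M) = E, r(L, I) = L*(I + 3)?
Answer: 138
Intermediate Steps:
r(L, I) = L*(3 + I)
l = -20 (l = 3 - 23 = -20)
D(W) = 2*W/(12 + 5*W) (D(W) = (W + W)/(W + 4*(3 + W)) = (2*W)/(W + (12 + 4*W)) = (2*W)/(12 + 5*W) = 2*W/(12 + 5*W))
-7*l + D(-2) = -7*(-20) + 2*(-2)/(12 + 5*(-2)) = 140 + 2*(-2)/(12 - 10) = 140 + 2*(-2)/2 = 140 + 2*(-2)*(½) = 140 - 2 = 138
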